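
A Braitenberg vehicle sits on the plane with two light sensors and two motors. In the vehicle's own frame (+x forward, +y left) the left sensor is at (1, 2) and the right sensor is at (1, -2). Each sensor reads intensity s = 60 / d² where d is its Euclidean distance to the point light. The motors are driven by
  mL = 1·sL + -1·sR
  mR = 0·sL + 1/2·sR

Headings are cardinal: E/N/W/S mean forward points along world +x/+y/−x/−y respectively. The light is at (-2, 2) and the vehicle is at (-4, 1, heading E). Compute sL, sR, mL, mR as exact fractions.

left sensor world pos  = (-3, 3); dL² = 2
right sensor world pos = (-3, -1); dR² = 10
sL = 60/2 = 30
sR = 60/10 = 6
mL = 1·sL + -1·sR = 24
mR = 0·sL + 1/2·sR = 3

30 6 24 3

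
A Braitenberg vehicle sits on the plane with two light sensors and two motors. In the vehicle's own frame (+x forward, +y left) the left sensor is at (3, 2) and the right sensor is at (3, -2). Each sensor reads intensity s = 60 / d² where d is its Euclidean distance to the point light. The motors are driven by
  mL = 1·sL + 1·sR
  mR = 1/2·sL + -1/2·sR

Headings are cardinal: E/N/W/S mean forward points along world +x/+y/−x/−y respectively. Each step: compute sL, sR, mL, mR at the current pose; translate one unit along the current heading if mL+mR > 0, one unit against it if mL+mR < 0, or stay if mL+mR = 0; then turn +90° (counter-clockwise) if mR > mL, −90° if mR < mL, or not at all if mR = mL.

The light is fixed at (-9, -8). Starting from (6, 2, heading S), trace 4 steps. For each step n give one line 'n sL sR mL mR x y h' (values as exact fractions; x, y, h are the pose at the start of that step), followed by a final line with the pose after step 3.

n=0: pose=(6,2,S); sL=30/169, sR=30/109; mL=8340/18421, mR=-900/18421; mL+mR=7440/18421 → advance +1; mR−mL=-9240/18421 → turn -1·90°
n=1: pose=(6,1,W); sL=60/193, sR=12/53; mL=5496/10229, mR=432/10229; mL+mR=5928/10229 → advance +1; mR−mL=-5064/10229 → turn -1·90°
n=2: pose=(5,1,N); sL=5/24, sR=3/20; mL=43/120, mR=7/240; mL+mR=31/80 → advance +1; mR−mL=-79/240 → turn -1·90°
n=3: pose=(5,2,E); sL=60/433, sR=60/353; mL=47160/152849, mR=-2400/152849; mL+mR=44760/152849 → advance +1; mR−mL=-49560/152849 → turn -1·90°

0 30/169 30/109 8340/18421 -900/18421 6 2 S
1 60/193 12/53 5496/10229 432/10229 6 1 W
2 5/24 3/20 43/120 7/240 5 1 N
3 60/433 60/353 47160/152849 -2400/152849 5 2 E
final 6 2 S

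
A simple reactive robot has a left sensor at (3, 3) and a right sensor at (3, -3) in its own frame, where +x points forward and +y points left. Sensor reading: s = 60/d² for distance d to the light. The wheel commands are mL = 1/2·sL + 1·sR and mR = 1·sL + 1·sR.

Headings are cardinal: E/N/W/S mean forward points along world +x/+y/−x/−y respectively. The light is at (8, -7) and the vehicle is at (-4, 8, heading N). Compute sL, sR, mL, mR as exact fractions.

left sensor world pos  = (-7, 11); dL² = 549
right sensor world pos = (-1, 11); dR² = 405
sL = 60/549 = 20/183
sR = 60/405 = 4/27
mL = 1/2·sL + 1·sR = 334/1647
mR = 1·sL + 1·sR = 424/1647

20/183 4/27 334/1647 424/1647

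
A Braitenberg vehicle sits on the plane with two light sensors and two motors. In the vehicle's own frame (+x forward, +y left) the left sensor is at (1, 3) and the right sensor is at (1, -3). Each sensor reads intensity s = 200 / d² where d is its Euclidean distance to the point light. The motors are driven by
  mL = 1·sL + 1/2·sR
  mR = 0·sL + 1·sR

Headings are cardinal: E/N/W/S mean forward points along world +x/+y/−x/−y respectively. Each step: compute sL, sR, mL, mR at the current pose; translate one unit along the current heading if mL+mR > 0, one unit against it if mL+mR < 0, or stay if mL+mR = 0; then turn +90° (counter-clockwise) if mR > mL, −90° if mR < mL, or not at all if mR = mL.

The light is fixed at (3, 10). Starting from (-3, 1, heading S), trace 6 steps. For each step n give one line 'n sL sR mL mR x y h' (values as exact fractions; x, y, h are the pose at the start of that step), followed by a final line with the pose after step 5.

n=0: pose=(-3,1,S); sL=200/109, sR=200/181; mL=47100/19729, mR=200/181; mL+mR=68900/19729 → advance +1; mR−mL=-25300/19729 → turn -1·90°
n=1: pose=(-3,0,W); sL=100/109, sR=100/49; mL=10350/5341, mR=100/49; mL+mR=21250/5341 → advance +1; mR−mL=550/5341 → turn +1·90°
n=2: pose=(-4,0,S); sL=200/137, sR=200/221; mL=57900/30277, mR=200/221; mL+mR=85300/30277 → advance +1; mR−mL=-30500/30277 → turn -1·90°
n=3: pose=(-4,-1,W); sL=10/13, sR=25/16; mL=645/416, mR=25/16; mL+mR=1295/416 → advance +1; mR−mL=5/416 → turn +1·90°
n=4: pose=(-5,-1,S); sL=200/169, sR=40/53; mL=13980/8957, mR=40/53; mL+mR=20740/8957 → advance +1; mR−mL=-7220/8957 → turn -1·90°
n=5: pose=(-5,-2,W); sL=100/153, sR=100/81; mL=1750/1377, mR=100/81; mL+mR=1150/459 → advance +1; mR−mL=-50/1377 → turn -1·90°

0 200/109 200/181 47100/19729 200/181 -3 1 S
1 100/109 100/49 10350/5341 100/49 -3 0 W
2 200/137 200/221 57900/30277 200/221 -4 0 S
3 10/13 25/16 645/416 25/16 -4 -1 W
4 200/169 40/53 13980/8957 40/53 -5 -1 S
5 100/153 100/81 1750/1377 100/81 -5 -2 W
final -6 -2 N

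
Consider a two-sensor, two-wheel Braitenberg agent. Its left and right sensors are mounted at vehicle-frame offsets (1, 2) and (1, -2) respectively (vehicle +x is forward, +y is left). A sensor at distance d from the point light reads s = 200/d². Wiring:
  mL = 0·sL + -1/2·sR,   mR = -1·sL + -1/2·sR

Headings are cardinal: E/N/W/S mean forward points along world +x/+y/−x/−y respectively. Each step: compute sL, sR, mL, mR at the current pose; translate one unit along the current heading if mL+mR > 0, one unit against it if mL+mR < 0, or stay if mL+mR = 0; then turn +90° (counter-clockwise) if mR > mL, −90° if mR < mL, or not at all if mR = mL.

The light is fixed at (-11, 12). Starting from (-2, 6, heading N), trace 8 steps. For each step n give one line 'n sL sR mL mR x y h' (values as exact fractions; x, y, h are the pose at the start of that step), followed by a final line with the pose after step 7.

n=0: pose=(-2,6,N); sL=100/37, sR=100/73; mL=-50/73, mR=-9150/2701; mL+mR=-11000/2701 → advance -1; mR−mL=-100/37 → turn -1·90°
n=1: pose=(-2,5,E); sL=8/5, sR=200/181; mL=-100/181, mR=-1948/905; mL+mR=-2448/905 → advance -1; mR−mL=-8/5 → turn -1·90°
n=2: pose=(-3,5,S); sL=50/41, sR=2; mL=-1, mR=-91/41; mL+mR=-132/41 → advance -1; mR−mL=-50/41 → turn -1·90°
n=3: pose=(-3,6,W); sL=200/113, sR=40/13; mL=-20/13, mR=-4860/1469; mL+mR=-7120/1469 → advance -1; mR−mL=-200/113 → turn -1·90°
n=4: pose=(-2,6,N); sL=100/37, sR=100/73; mL=-50/73, mR=-9150/2701; mL+mR=-11000/2701 → advance -1; mR−mL=-100/37 → turn -1·90°
n=5: pose=(-2,5,E); sL=8/5, sR=200/181; mL=-100/181, mR=-1948/905; mL+mR=-2448/905 → advance -1; mR−mL=-8/5 → turn -1·90°
n=6: pose=(-3,5,S); sL=50/41, sR=2; mL=-1, mR=-91/41; mL+mR=-132/41 → advance -1; mR−mL=-50/41 → turn -1·90°
n=7: pose=(-3,6,W); sL=200/113, sR=40/13; mL=-20/13, mR=-4860/1469; mL+mR=-7120/1469 → advance -1; mR−mL=-200/113 → turn -1·90°

0 100/37 100/73 -50/73 -9150/2701 -2 6 N
1 8/5 200/181 -100/181 -1948/905 -2 5 E
2 50/41 2 -1 -91/41 -3 5 S
3 200/113 40/13 -20/13 -4860/1469 -3 6 W
4 100/37 100/73 -50/73 -9150/2701 -2 6 N
5 8/5 200/181 -100/181 -1948/905 -2 5 E
6 50/41 2 -1 -91/41 -3 5 S
7 200/113 40/13 -20/13 -4860/1469 -3 6 W
final -2 6 N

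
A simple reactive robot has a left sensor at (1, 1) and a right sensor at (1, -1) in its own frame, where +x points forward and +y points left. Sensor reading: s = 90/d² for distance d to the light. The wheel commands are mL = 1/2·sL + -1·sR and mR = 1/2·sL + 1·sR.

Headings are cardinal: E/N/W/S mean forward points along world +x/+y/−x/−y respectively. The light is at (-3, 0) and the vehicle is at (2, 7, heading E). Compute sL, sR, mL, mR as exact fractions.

9/10 5/4 -4/5 17/10

left sensor world pos  = (3, 8); dL² = 100
right sensor world pos = (3, 6); dR² = 72
sL = 90/100 = 9/10
sR = 90/72 = 5/4
mL = 1/2·sL + -1·sR = -4/5
mR = 1/2·sL + 1·sR = 17/10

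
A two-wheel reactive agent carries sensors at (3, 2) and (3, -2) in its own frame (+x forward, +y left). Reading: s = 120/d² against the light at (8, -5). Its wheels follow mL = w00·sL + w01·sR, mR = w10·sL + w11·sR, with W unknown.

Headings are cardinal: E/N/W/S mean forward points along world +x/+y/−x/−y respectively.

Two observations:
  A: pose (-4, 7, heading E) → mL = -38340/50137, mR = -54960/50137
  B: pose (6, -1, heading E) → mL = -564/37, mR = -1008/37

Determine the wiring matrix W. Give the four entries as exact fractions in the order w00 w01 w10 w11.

-1 -1/2 -1 -1

obs A: pose=(-4,7,E) → sL=120/277, sR=120/181, mL=-38340/50137, mR=-54960/50137
obs B: pose=(6,-1,E) → sL=120/37, sR=24, mL=-564/37, mR=-1008/37
sensor matrix S = [[120/277, 120/181], [120/37, 24]]; det S = 15298560/1855069
solve [mL_A; mL_B] = S·[w00; w01] and [mR_A; mR_B] = S·[w10; w11]:
  w00 = -1, w01 = -1/2, w10 = -1, w11 = -1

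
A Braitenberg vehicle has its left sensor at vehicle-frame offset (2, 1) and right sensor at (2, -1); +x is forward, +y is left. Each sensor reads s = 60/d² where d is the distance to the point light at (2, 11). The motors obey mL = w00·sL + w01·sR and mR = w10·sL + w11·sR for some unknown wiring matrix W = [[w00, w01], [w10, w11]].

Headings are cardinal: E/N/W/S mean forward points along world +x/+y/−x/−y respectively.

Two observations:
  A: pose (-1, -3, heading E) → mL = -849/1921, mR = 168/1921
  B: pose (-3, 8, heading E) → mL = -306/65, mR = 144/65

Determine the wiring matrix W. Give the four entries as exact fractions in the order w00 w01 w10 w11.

obs A: pose=(-1,-3,E) → sL=6/17, sR=30/113, mL=-849/1921, mR=168/1921
obs B: pose=(-3,8,E) → sL=60/13, sR=12/5, mL=-306/65, mR=144/65
sensor matrix S = [[6/17, 30/113], [60/13, 12/5]]; det S = -47232/124865
solve [mL_A; mL_B] = S·[w00; w01] and [mR_A; mR_B] = S·[w10; w11]:
  w00 = -1/2, w01 = -1, w10 = 1, w11 = -1

-1/2 -1 1 -1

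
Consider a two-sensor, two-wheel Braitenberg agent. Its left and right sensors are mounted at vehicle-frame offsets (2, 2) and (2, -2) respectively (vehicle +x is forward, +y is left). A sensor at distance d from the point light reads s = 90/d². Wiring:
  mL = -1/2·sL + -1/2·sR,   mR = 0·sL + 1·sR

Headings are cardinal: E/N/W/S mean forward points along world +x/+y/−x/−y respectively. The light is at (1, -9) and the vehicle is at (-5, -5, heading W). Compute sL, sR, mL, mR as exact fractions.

45/34 9/10 -189/170 9/10

left sensor world pos  = (-7, -7); dL² = 68
right sensor world pos = (-7, -3); dR² = 100
sL = 90/68 = 45/34
sR = 90/100 = 9/10
mL = -1/2·sL + -1/2·sR = -189/170
mR = 0·sL + 1·sR = 9/10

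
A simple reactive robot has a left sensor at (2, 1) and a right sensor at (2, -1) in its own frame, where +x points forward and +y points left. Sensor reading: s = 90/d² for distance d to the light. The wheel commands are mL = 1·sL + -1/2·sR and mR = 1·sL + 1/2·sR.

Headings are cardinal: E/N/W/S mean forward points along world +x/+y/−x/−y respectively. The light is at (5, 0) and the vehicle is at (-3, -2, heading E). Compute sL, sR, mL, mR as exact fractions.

90/37 2 53/37 127/37

left sensor world pos  = (-1, -1); dL² = 37
right sensor world pos = (-1, -3); dR² = 45
sL = 90/37 = 90/37
sR = 90/45 = 2
mL = 1·sL + -1/2·sR = 53/37
mR = 1·sL + 1/2·sR = 127/37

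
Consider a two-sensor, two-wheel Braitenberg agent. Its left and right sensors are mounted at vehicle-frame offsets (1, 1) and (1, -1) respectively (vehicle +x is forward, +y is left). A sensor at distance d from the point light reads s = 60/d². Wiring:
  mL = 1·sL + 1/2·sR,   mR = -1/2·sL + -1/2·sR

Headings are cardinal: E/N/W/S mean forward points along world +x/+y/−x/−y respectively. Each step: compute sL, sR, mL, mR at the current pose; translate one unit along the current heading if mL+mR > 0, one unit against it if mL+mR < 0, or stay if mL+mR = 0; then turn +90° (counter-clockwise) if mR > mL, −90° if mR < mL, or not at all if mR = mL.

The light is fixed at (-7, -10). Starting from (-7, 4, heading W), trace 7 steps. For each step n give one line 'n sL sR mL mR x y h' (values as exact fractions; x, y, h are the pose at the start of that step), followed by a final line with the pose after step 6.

n=0: pose=(-7,4,W); sL=6/17, sR=30/113; mL=933/1921, mR=-594/1921; mL+mR=3/17 → advance +1; mR−mL=-1527/1921 → turn -1·90°
n=1: pose=(-8,4,N); sL=60/229, sR=4/15; mL=1358/3435, mR=-908/3435; mL+mR=30/229 → advance +1; mR−mL=-2266/3435 → turn -1·90°
n=2: pose=(-8,5,E); sL=15/64, sR=15/49; mL=1215/3136, mR=-1695/6272; mL+mR=15/128 → advance +1; mR−mL=-4125/6272 → turn -1·90°
n=3: pose=(-7,5,S); sL=60/197, sR=60/197; mL=90/197, mR=-60/197; mL+mR=30/197 → advance +1; mR−mL=-150/197 → turn -1·90°
n=4: pose=(-7,4,W); sL=6/17, sR=30/113; mL=933/1921, mR=-594/1921; mL+mR=3/17 → advance +1; mR−mL=-1527/1921 → turn -1·90°
n=5: pose=(-8,4,N); sL=60/229, sR=4/15; mL=1358/3435, mR=-908/3435; mL+mR=30/229 → advance +1; mR−mL=-2266/3435 → turn -1·90°
n=6: pose=(-8,5,E); sL=15/64, sR=15/49; mL=1215/3136, mR=-1695/6272; mL+mR=15/128 → advance +1; mR−mL=-4125/6272 → turn -1·90°

0 6/17 30/113 933/1921 -594/1921 -7 4 W
1 60/229 4/15 1358/3435 -908/3435 -8 4 N
2 15/64 15/49 1215/3136 -1695/6272 -8 5 E
3 60/197 60/197 90/197 -60/197 -7 5 S
4 6/17 30/113 933/1921 -594/1921 -7 4 W
5 60/229 4/15 1358/3435 -908/3435 -8 4 N
6 15/64 15/49 1215/3136 -1695/6272 -8 5 E
final -7 5 S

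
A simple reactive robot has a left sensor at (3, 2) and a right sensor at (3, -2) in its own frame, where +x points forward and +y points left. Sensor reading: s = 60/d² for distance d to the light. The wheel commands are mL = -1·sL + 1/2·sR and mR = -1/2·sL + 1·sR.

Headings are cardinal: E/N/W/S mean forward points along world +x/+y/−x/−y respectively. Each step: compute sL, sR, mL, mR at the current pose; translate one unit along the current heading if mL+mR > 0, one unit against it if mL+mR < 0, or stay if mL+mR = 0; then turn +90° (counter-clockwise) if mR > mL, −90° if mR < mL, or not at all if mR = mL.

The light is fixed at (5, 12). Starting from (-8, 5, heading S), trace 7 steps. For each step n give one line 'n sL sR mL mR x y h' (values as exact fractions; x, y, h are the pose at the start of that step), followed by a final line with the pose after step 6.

n=0: pose=(-8,5,S); sL=60/221, sR=12/65; mL=-198/1105, mR=54/1105; mL+mR=-144/1105 → advance -1; mR−mL=252/1105 → turn +1·90°
n=1: pose=(-8,6,E); sL=15/29, sR=15/41; mL=-795/2378, mR=255/2378; mL+mR=-270/1189 → advance -1; mR−mL=525/1189 → turn +1·90°
n=2: pose=(-9,6,N); sL=12/53, sR=20/51; mL=-82/2703, mR=754/2703; mL+mR=224/901 → advance +1; mR−mL=836/2703 → turn +1·90°
n=3: pose=(-9,7,W); sL=30/169, sR=30/149; mL=-1935/25181, mR=2835/25181; mL+mR=900/25181 → advance +1; mR−mL=4770/25181 → turn +1·90°
n=4: pose=(-10,7,S); sL=60/233, sR=60/353; mL=-14190/82249, mR=3390/82249; mL+mR=-10800/82249 → advance -1; mR−mL=17580/82249 → turn +1·90°
n=5: pose=(-10,8,E); sL=15/37, sR=1/3; mL=-53/222, mR=29/222; mL+mR=-4/37 → advance -1; mR−mL=41/111 → turn +1·90°
n=6: pose=(-11,8,N); sL=12/65, sR=60/197; mL=-414/12805, mR=2718/12805; mL+mR=2304/12805 → advance +1; mR−mL=3132/12805 → turn +1·90°

0 60/221 12/65 -198/1105 54/1105 -8 5 S
1 15/29 15/41 -795/2378 255/2378 -8 6 E
2 12/53 20/51 -82/2703 754/2703 -9 6 N
3 30/169 30/149 -1935/25181 2835/25181 -9 7 W
4 60/233 60/353 -14190/82249 3390/82249 -10 7 S
5 15/37 1/3 -53/222 29/222 -10 8 E
6 12/65 60/197 -414/12805 2718/12805 -11 8 N
final -11 9 W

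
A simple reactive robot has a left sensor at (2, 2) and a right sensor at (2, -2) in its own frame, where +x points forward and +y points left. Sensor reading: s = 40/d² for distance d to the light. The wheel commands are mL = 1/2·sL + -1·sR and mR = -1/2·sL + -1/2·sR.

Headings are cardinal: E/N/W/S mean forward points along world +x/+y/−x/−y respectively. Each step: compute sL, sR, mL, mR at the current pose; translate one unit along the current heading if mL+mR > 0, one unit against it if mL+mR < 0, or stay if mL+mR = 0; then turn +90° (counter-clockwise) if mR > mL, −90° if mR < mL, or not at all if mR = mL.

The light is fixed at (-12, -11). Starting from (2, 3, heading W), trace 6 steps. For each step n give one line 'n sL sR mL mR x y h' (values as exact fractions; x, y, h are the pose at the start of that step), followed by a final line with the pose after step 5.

0 5/36 1/10 -11/360 -43/360 2 3 W
1 8/85 8/109 -244/9265 -776/9265 3 3 N
2 20/257 4/41 -618/10537 -924/10537 3 2 E
3 40/377 8/53 -1956/19981 -2568/19981 2 2 S
4 5/36 1/10 -11/360 -43/360 2 3 W
5 8/85 8/109 -244/9265 -776/9265 3 3 N
final 3 2 E

n=0: pose=(2,3,W); sL=5/36, sR=1/10; mL=-11/360, mR=-43/360; mL+mR=-3/20 → advance -1; mR−mL=-4/45 → turn -1·90°
n=1: pose=(3,3,N); sL=8/85, sR=8/109; mL=-244/9265, mR=-776/9265; mL+mR=-12/109 → advance -1; mR−mL=-532/9265 → turn -1·90°
n=2: pose=(3,2,E); sL=20/257, sR=4/41; mL=-618/10537, mR=-924/10537; mL+mR=-6/41 → advance -1; mR−mL=-306/10537 → turn -1·90°
n=3: pose=(2,2,S); sL=40/377, sR=8/53; mL=-1956/19981, mR=-2568/19981; mL+mR=-12/53 → advance -1; mR−mL=-612/19981 → turn -1·90°
n=4: pose=(2,3,W); sL=5/36, sR=1/10; mL=-11/360, mR=-43/360; mL+mR=-3/20 → advance -1; mR−mL=-4/45 → turn -1·90°
n=5: pose=(3,3,N); sL=8/85, sR=8/109; mL=-244/9265, mR=-776/9265; mL+mR=-12/109 → advance -1; mR−mL=-532/9265 → turn -1·90°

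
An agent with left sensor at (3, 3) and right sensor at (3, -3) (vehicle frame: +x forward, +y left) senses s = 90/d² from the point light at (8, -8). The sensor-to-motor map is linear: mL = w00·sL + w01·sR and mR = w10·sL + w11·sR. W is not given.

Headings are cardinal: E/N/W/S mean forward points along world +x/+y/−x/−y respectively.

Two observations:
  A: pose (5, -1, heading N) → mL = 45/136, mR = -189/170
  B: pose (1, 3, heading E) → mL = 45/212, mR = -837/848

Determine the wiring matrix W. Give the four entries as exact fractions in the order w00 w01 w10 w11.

1/2 0 -1 -1/2

obs A: pose=(5,-1,N) → sL=45/68, sR=9/10, mL=45/136, mR=-189/170
obs B: pose=(1,3,E) → sL=45/106, sR=9/8, mL=45/212, mR=-837/848
sensor matrix S = [[45/68, 9/10], [45/106, 9/8]]; det S = 10449/28832
solve [mL_A; mL_B] = S·[w00; w01] and [mR_A; mR_B] = S·[w10; w11]:
  w00 = 1/2, w01 = 0, w10 = -1, w11 = -1/2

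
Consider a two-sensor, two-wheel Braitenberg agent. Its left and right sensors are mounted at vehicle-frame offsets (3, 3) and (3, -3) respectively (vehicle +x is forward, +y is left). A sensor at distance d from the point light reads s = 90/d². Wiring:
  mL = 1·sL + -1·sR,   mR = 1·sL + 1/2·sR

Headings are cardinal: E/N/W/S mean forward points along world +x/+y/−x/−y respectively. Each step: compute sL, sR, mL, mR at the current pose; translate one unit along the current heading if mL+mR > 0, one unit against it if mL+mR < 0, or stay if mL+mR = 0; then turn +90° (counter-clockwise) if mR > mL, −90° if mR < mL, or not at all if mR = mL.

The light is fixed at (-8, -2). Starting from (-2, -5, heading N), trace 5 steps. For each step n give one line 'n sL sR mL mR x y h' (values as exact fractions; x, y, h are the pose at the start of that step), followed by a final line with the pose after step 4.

n=0: pose=(-2,-5,N); sL=10, sR=10/9; mL=80/9, mR=95/9; mL+mR=175/9 → advance +1; mR−mL=5/3 → turn +1·90°
n=1: pose=(-2,-4,W); sL=45/17, sR=9; mL=-108/17, mR=243/34; mL+mR=27/34 → advance +1; mR−mL=27/2 → turn +1·90°
n=2: pose=(-3,-4,S); sL=90/89, sR=90/29; mL=-5400/2581, mR=6615/2581; mL+mR=1215/2581 → advance +1; mR−mL=135/29 → turn +1·90°
n=3: pose=(-3,-5,E); sL=45/32, sR=9/10; mL=81/160, mR=297/160; mL+mR=189/80 → advance +1; mR−mL=27/20 → turn +1·90°
n=4: pose=(-2,-5,N); sL=10, sR=10/9; mL=80/9, mR=95/9; mL+mR=175/9 → advance +1; mR−mL=5/3 → turn +1·90°

0 10 10/9 80/9 95/9 -2 -5 N
1 45/17 9 -108/17 243/34 -2 -4 W
2 90/89 90/29 -5400/2581 6615/2581 -3 -4 S
3 45/32 9/10 81/160 297/160 -3 -5 E
4 10 10/9 80/9 95/9 -2 -5 N
final -2 -4 W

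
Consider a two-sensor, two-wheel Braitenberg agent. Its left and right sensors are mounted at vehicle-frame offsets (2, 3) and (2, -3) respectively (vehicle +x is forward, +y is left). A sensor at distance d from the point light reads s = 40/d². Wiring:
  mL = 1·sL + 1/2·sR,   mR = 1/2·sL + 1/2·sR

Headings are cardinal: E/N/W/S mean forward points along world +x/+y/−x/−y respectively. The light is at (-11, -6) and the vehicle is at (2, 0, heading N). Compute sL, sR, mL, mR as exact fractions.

10/41 1/8 201/656 121/656

left sensor world pos  = (-1, 2); dL² = 164
right sensor world pos = (5, 2); dR² = 320
sL = 40/164 = 10/41
sR = 40/320 = 1/8
mL = 1·sL + 1/2·sR = 201/656
mR = 1/2·sL + 1/2·sR = 121/656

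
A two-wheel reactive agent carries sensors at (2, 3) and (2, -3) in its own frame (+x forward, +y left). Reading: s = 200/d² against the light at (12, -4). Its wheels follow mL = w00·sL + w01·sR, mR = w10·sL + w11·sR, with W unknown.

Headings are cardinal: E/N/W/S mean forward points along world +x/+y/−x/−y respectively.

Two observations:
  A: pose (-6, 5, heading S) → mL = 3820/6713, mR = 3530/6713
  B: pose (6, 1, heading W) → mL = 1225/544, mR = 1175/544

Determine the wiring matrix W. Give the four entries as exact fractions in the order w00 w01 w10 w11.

1/2 1/2 1 -1/2

obs A: pose=(-6,5,S) → sL=100/137, sR=20/49, mL=3820/6713, mR=3530/6713
obs B: pose=(6,1,W) → sL=50/17, sR=25/16, mL=1225/544, mR=1175/544
sensor matrix S = [[100/137, 20/49], [50/17, 25/16]]; det S = -27375/456484
solve [mL_A; mL_B] = S·[w00; w01] and [mR_A; mR_B] = S·[w10; w11]:
  w00 = 1/2, w01 = 1/2, w10 = 1, w11 = -1/2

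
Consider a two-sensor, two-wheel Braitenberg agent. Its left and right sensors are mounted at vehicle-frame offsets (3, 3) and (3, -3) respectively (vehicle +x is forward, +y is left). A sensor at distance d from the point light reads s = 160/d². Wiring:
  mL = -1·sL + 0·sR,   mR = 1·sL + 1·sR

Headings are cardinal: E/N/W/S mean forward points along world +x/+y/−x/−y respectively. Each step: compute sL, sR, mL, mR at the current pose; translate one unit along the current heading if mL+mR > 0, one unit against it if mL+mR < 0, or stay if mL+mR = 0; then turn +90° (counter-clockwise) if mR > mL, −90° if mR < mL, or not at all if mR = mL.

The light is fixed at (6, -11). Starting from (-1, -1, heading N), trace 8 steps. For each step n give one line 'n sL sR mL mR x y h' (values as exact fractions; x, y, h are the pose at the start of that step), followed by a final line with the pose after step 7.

n=0: pose=(-1,-1,N); sL=160/269, sR=32/37; mL=-160/269, mR=14528/9953; mL+mR=32/37 → advance +1; mR−mL=20448/9953 → turn +1·90°
n=1: pose=(-1,0,W); sL=40/41, sR=20/37; mL=-40/41, mR=2300/1517; mL+mR=20/37 → advance +1; mR−mL=3780/1517 → turn +1·90°
n=2: pose=(-2,0,S); sL=160/89, sR=32/37; mL=-160/89, mR=8768/3293; mL+mR=32/37 → advance +1; mR−mL=14688/3293 → turn +1·90°
n=3: pose=(-2,-1,E); sL=80/97, sR=80/37; mL=-80/97, mR=10720/3589; mL+mR=80/37 → advance +1; mR−mL=13680/3589 → turn +1·90°
n=4: pose=(-1,-1,N); sL=160/269, sR=32/37; mL=-160/269, mR=14528/9953; mL+mR=32/37 → advance +1; mR−mL=20448/9953 → turn +1·90°
n=5: pose=(-1,0,W); sL=40/41, sR=20/37; mL=-40/41, mR=2300/1517; mL+mR=20/37 → advance +1; mR−mL=3780/1517 → turn +1·90°
n=6: pose=(-2,0,S); sL=160/89, sR=32/37; mL=-160/89, mR=8768/3293; mL+mR=32/37 → advance +1; mR−mL=14688/3293 → turn +1·90°
n=7: pose=(-2,-1,E); sL=80/97, sR=80/37; mL=-80/97, mR=10720/3589; mL+mR=80/37 → advance +1; mR−mL=13680/3589 → turn +1·90°

0 160/269 32/37 -160/269 14528/9953 -1 -1 N
1 40/41 20/37 -40/41 2300/1517 -1 0 W
2 160/89 32/37 -160/89 8768/3293 -2 0 S
3 80/97 80/37 -80/97 10720/3589 -2 -1 E
4 160/269 32/37 -160/269 14528/9953 -1 -1 N
5 40/41 20/37 -40/41 2300/1517 -1 0 W
6 160/89 32/37 -160/89 8768/3293 -2 0 S
7 80/97 80/37 -80/97 10720/3589 -2 -1 E
final -1 -1 N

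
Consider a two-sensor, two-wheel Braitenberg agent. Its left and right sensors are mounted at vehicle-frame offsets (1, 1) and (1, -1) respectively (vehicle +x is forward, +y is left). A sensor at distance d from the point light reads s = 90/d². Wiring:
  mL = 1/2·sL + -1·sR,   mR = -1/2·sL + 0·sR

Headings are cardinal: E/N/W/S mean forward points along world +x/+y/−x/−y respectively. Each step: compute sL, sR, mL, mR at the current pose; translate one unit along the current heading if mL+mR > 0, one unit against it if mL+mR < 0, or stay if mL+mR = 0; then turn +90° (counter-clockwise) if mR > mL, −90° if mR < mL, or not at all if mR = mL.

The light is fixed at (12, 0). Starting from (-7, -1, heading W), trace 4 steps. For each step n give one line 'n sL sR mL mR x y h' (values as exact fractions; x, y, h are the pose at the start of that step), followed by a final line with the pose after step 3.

n=0: pose=(-7,-1,W); sL=45/202, sR=9/40; mL=-459/4040, mR=-45/404; mL+mR=-9/40 → advance -1; mR−mL=9/4040 → turn +1·90°
n=1: pose=(-6,-1,S); sL=90/293, sR=18/73; mL=-1989/21389, mR=-45/293; mL+mR=-18/73 → advance -1; mR−mL=-1296/21389 → turn -1·90°
n=2: pose=(-6,0,W); sL=45/181, sR=45/181; mL=-45/362, mR=-45/362; mL+mR=-45/181 → advance -1; mR−mL=0 → turn +0·90°
n=3: pose=(-5,0,W); sL=18/65, sR=18/65; mL=-9/65, mR=-9/65; mL+mR=-18/65 → advance -1; mR−mL=0 → turn +0·90°

0 45/202 9/40 -459/4040 -45/404 -7 -1 W
1 90/293 18/73 -1989/21389 -45/293 -6 -1 S
2 45/181 45/181 -45/362 -45/362 -6 0 W
3 18/65 18/65 -9/65 -9/65 -5 0 W
final -4 0 W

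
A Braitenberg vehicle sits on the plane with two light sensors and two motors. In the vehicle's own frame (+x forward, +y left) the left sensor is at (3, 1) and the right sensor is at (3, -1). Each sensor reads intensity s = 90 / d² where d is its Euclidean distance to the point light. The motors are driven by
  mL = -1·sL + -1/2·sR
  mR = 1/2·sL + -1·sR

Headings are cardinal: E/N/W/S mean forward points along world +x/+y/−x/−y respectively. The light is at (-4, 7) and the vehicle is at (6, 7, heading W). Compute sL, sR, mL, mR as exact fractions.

9/5 9/5 -27/10 -9/10

left sensor world pos  = (3, 6); dL² = 50
right sensor world pos = (3, 8); dR² = 50
sL = 90/50 = 9/5
sR = 90/50 = 9/5
mL = -1·sL + -1/2·sR = -27/10
mR = 1/2·sL + -1·sR = -9/10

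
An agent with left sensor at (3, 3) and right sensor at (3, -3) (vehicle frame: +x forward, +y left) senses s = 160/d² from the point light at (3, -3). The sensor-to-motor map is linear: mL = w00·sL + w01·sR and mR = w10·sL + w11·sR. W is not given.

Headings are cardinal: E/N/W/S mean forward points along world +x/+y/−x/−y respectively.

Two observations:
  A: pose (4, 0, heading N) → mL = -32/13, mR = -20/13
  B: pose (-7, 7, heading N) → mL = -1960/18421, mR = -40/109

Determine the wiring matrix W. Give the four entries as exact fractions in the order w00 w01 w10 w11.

-1 1/2 0 -1/2

obs A: pose=(4,0,N) → sL=4, sR=40/13, mL=-32/13, mR=-20/13
obs B: pose=(-7,7,N) → sL=80/169, sR=80/109, mL=-1960/18421, mR=-40/109
sensor matrix S = [[4, 40/13], [80/169, 80/109]]; det S = 354240/239473
solve [mL_A; mL_B] = S·[w00; w01] and [mR_A; mR_B] = S·[w10; w11]:
  w00 = -1, w01 = 1/2, w10 = 0, w11 = -1/2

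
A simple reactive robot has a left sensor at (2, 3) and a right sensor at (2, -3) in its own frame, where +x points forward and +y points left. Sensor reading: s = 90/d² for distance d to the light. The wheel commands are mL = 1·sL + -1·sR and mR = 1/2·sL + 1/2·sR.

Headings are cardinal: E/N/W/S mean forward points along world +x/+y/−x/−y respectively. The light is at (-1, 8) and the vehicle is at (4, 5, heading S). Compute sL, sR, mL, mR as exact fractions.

left sensor world pos  = (7, 3); dL² = 89
right sensor world pos = (1, 3); dR² = 29
sL = 90/89 = 90/89
sR = 90/29 = 90/29
mL = 1·sL + -1·sR = -5400/2581
mR = 1/2·sL + 1/2·sR = 5310/2581

90/89 90/29 -5400/2581 5310/2581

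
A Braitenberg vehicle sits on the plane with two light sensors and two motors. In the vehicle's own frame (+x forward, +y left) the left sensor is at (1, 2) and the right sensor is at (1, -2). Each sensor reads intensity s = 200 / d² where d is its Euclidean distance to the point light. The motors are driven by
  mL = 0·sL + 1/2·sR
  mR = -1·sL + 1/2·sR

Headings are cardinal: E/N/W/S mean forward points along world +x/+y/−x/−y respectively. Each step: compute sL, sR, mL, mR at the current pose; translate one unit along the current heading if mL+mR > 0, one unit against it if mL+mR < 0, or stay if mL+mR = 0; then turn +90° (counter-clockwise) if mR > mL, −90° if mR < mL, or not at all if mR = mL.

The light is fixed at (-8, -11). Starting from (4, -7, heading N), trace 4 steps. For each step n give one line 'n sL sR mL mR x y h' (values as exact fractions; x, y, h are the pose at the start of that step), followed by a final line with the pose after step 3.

n=0: pose=(4,-7,N); sL=8/5, sR=200/221; mL=100/221, mR=-1268/1105; mL+mR=-768/1105 → advance -1; mR−mL=-8/5 → turn -1·90°
n=1: pose=(4,-8,E); sL=100/97, sR=20/17; mL=10/17, mR=-730/1649; mL+mR=240/1649 → advance +1; mR−mL=-100/97 → turn -1·90°
n=2: pose=(5,-8,S); sL=200/229, sR=8/5; mL=4/5, mR=-84/1145; mL+mR=832/1145 → advance +1; mR−mL=-200/229 → turn -1·90°
n=3: pose=(5,-9,W); sL=25/18, sR=5/4; mL=5/8, mR=-55/72; mL+mR=-5/36 → advance -1; mR−mL=-25/18 → turn -1·90°

0 8/5 200/221 100/221 -1268/1105 4 -7 N
1 100/97 20/17 10/17 -730/1649 4 -8 E
2 200/229 8/5 4/5 -84/1145 5 -8 S
3 25/18 5/4 5/8 -55/72 5 -9 W
final 6 -9 N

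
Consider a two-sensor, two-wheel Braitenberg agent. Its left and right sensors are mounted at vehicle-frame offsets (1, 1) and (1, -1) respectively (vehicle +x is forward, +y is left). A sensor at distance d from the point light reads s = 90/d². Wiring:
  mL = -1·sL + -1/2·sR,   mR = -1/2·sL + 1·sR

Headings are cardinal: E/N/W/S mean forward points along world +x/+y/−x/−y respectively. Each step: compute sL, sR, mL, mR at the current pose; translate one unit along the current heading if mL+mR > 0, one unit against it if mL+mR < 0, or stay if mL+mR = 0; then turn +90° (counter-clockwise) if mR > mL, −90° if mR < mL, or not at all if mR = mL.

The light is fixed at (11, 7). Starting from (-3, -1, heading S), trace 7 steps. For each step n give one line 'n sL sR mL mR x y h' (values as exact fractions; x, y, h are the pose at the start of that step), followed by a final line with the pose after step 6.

n=0: pose=(-3,-1,S); sL=9/25, sR=5/17; mL=-431/850, mR=97/850; mL+mR=-167/425 → advance -1; mR−mL=264/425 → turn +1·90°
n=1: pose=(-3,0,E); sL=18/41, sR=90/233; mL=-6039/9553, mR=1593/9553; mL+mR=-4446/9553 → advance -1; mR−mL=7632/9553 → turn +1·90°
n=2: pose=(-4,0,N); sL=45/146, sR=45/116; mL=-8505/16936, mR=495/2117; mL+mR=-4545/16936 → advance -1; mR−mL=12465/16936 → turn +1·90°
n=3: pose=(-4,-1,W); sL=90/337, sR=18/61; mL=-8523/20557, mR=3321/20557; mL+mR=-5202/20557 → advance -1; mR−mL=11844/20557 → turn +1·90°
n=4: pose=(-3,-1,S); sL=9/25, sR=5/17; mL=-431/850, mR=97/850; mL+mR=-167/425 → advance -1; mR−mL=264/425 → turn +1·90°
n=5: pose=(-3,0,E); sL=18/41, sR=90/233; mL=-6039/9553, mR=1593/9553; mL+mR=-4446/9553 → advance -1; mR−mL=7632/9553 → turn +1·90°
n=6: pose=(-4,0,N); sL=45/146, sR=45/116; mL=-8505/16936, mR=495/2117; mL+mR=-4545/16936 → advance -1; mR−mL=12465/16936 → turn +1·90°

0 9/25 5/17 -431/850 97/850 -3 -1 S
1 18/41 90/233 -6039/9553 1593/9553 -3 0 E
2 45/146 45/116 -8505/16936 495/2117 -4 0 N
3 90/337 18/61 -8523/20557 3321/20557 -4 -1 W
4 9/25 5/17 -431/850 97/850 -3 -1 S
5 18/41 90/233 -6039/9553 1593/9553 -3 0 E
6 45/146 45/116 -8505/16936 495/2117 -4 0 N
final -4 -1 W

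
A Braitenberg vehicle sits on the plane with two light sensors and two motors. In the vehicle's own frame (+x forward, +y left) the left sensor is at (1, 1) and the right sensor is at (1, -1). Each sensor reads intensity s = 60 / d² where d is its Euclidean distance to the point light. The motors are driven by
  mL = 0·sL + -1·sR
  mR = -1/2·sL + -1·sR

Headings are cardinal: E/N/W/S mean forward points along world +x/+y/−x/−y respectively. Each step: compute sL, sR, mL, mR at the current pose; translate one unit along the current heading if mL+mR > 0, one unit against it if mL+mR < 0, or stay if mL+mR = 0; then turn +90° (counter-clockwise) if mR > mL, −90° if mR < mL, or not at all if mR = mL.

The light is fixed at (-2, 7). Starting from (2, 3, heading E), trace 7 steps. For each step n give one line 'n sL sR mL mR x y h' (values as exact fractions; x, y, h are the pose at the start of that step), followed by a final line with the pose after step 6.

0 30/17 6/5 -6/5 -177/85 2 3 E
1 60/41 60/29 -60/29 -3330/1189 1 3 S
2 3 15/2 -15/2 -9 1 4 W
3 60/13 60/29 -60/29 -1650/377 2 4 N
4 30/17 6/5 -6/5 -177/85 2 3 E
5 60/41 60/29 -60/29 -3330/1189 1 3 S
6 3 15/2 -15/2 -9 1 4 W
final 2 4 N

n=0: pose=(2,3,E); sL=30/17, sR=6/5; mL=-6/5, mR=-177/85; mL+mR=-279/85 → advance -1; mR−mL=-15/17 → turn -1·90°
n=1: pose=(1,3,S); sL=60/41, sR=60/29; mL=-60/29, mR=-3330/1189; mL+mR=-5790/1189 → advance -1; mR−mL=-30/41 → turn -1·90°
n=2: pose=(1,4,W); sL=3, sR=15/2; mL=-15/2, mR=-9; mL+mR=-33/2 → advance -1; mR−mL=-3/2 → turn -1·90°
n=3: pose=(2,4,N); sL=60/13, sR=60/29; mL=-60/29, mR=-1650/377; mL+mR=-2430/377 → advance -1; mR−mL=-30/13 → turn -1·90°
n=4: pose=(2,3,E); sL=30/17, sR=6/5; mL=-6/5, mR=-177/85; mL+mR=-279/85 → advance -1; mR−mL=-15/17 → turn -1·90°
n=5: pose=(1,3,S); sL=60/41, sR=60/29; mL=-60/29, mR=-3330/1189; mL+mR=-5790/1189 → advance -1; mR−mL=-30/41 → turn -1·90°
n=6: pose=(1,4,W); sL=3, sR=15/2; mL=-15/2, mR=-9; mL+mR=-33/2 → advance -1; mR−mL=-3/2 → turn -1·90°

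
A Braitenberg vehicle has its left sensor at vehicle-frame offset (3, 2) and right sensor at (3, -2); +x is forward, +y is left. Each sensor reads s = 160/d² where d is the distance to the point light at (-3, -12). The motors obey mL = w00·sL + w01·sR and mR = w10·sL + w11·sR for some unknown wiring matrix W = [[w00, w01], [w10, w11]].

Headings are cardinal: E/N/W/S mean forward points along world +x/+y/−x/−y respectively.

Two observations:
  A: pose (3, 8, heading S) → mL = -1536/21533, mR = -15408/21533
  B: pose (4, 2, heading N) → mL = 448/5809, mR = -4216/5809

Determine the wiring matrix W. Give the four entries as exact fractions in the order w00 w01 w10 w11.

obs A: pose=(3,8,S) → sL=160/353, sR=32/61, mL=-1536/21533, mR=-15408/21533
obs B: pose=(4,2,N) → sL=80/157, sR=16/37, mL=448/5809, mR=-4216/5809
sensor matrix S = [[160/353, 32/61], [80/157, 16/37]]; det S = -8919040/125085197
solve [mL_A; mL_B] = S·[w00; w01] and [mR_A; mR_B] = S·[w10; w11]:
  w00 = 1, w01 = -1, w10 = -1, w11 = -1/2

1 -1 -1 -1/2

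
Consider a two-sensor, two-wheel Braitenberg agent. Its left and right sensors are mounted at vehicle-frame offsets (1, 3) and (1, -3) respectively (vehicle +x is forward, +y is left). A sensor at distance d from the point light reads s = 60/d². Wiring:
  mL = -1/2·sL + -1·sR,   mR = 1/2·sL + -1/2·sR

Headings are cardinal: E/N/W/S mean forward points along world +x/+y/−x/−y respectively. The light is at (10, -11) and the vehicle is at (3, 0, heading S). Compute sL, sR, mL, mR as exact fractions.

15/29 3/10 -81/145 63/580

left sensor world pos  = (6, -1); dL² = 116
right sensor world pos = (0, -1); dR² = 200
sL = 60/116 = 15/29
sR = 60/200 = 3/10
mL = -1/2·sL + -1·sR = -81/145
mR = 1/2·sL + -1/2·sR = 63/580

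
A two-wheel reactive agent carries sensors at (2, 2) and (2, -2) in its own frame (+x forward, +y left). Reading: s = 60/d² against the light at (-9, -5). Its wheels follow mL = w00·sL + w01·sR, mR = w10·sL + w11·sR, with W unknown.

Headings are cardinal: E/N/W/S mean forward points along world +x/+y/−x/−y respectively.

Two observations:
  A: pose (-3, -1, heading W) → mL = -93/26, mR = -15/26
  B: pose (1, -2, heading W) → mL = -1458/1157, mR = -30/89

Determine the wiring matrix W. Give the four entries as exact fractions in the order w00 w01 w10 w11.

-1 -1/2 0 -1/2

obs A: pose=(-3,-1,W) → sL=3, sR=15/13, mL=-93/26, mR=-15/26
obs B: pose=(1,-2,W) → sL=12/13, sR=60/89, mL=-1458/1157, mR=-30/89
sensor matrix S = [[3, 15/13], [12/13, 60/89]]; det S = 14400/15041
solve [mL_A; mL_B] = S·[w00; w01] and [mR_A; mR_B] = S·[w10; w11]:
  w00 = -1, w01 = -1/2, w10 = 0, w11 = -1/2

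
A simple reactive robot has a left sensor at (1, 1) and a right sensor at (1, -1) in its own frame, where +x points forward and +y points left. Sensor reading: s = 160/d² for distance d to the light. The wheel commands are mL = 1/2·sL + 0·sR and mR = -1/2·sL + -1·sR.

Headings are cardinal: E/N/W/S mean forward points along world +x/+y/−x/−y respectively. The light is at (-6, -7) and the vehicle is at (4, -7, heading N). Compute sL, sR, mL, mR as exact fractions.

left sensor world pos  = (3, -6); dL² = 82
right sensor world pos = (5, -6); dR² = 122
sL = 160/82 = 80/41
sR = 160/122 = 80/61
mL = 1/2·sL + 0·sR = 40/41
mR = -1/2·sL + -1·sR = -5720/2501

80/41 80/61 40/41 -5720/2501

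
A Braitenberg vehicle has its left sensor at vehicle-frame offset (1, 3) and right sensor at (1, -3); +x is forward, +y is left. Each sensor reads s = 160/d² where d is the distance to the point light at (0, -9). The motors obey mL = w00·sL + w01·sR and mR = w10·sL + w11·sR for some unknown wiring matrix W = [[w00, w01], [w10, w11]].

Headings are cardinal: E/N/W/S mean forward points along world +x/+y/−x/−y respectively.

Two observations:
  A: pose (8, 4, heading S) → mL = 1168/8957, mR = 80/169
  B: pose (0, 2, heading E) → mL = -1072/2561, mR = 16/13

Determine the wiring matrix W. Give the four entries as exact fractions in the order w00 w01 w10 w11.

1 -1/2 0 1/2

obs A: pose=(8,4,S) → sL=32/53, sR=160/169, mL=1168/8957, mR=80/169
obs B: pose=(0,2,E) → sL=160/197, sR=32/13, mL=-1072/2561, mR=16/13
sensor matrix S = [[32/53, 160/169], [160/197, 32/13]]; det S = 1265664/1764529
solve [mL_A; mL_B] = S·[w00; w01] and [mR_A; mR_B] = S·[w10; w11]:
  w00 = 1, w01 = -1/2, w10 = 0, w11 = 1/2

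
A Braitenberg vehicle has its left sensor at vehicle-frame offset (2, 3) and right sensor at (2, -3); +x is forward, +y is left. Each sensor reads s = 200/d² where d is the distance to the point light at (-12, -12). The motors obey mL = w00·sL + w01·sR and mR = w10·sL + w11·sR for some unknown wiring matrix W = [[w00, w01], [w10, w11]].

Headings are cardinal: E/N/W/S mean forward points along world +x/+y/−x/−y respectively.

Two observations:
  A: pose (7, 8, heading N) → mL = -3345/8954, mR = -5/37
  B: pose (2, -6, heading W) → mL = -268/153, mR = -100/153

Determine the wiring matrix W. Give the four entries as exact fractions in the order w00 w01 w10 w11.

obs A: pose=(7,8,N) → sL=10/37, sR=25/121, mL=-3345/8954, mR=-5/37
obs B: pose=(2,-6,W) → sL=200/153, sR=8/9, mL=-268/153, mR=-100/153
sensor matrix S = [[10/37, 25/121], [200/153, 8/9]]; det S = -20440/684981
solve [mL_A; mL_B] = S·[w00; w01] and [mR_A; mR_B] = S·[w10; w11]:
  w00 = -1, w01 = -1/2, w10 = -1/2, w11 = 0

-1 -1/2 -1/2 0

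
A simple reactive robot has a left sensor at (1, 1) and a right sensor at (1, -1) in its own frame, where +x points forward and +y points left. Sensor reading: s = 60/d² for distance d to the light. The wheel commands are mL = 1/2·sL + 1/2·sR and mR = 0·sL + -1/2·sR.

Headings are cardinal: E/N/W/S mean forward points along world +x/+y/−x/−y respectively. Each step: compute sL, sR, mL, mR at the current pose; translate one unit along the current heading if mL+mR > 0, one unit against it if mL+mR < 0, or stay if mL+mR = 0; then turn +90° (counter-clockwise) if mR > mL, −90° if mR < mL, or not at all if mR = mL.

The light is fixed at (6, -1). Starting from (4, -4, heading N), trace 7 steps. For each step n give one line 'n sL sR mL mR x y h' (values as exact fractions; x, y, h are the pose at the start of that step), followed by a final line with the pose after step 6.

0 60/13 12 108/13 -6 4 -4 N
1 30 6 18 -3 4 -3 E
2 20/3 60/13 220/39 -30/13 5 -3 S
3 3 15/2 21/4 -15/4 5 -4 W
4 60/13 12 108/13 -6 4 -4 N
5 30 6 18 -3 4 -3 E
6 20/3 60/13 220/39 -30/13 5 -3 S
final 5 -4 W

n=0: pose=(4,-4,N); sL=60/13, sR=12; mL=108/13, mR=-6; mL+mR=30/13 → advance +1; mR−mL=-186/13 → turn -1·90°
n=1: pose=(4,-3,E); sL=30, sR=6; mL=18, mR=-3; mL+mR=15 → advance +1; mR−mL=-21 → turn -1·90°
n=2: pose=(5,-3,S); sL=20/3, sR=60/13; mL=220/39, mR=-30/13; mL+mR=10/3 → advance +1; mR−mL=-310/39 → turn -1·90°
n=3: pose=(5,-4,W); sL=3, sR=15/2; mL=21/4, mR=-15/4; mL+mR=3/2 → advance +1; mR−mL=-9 → turn -1·90°
n=4: pose=(4,-4,N); sL=60/13, sR=12; mL=108/13, mR=-6; mL+mR=30/13 → advance +1; mR−mL=-186/13 → turn -1·90°
n=5: pose=(4,-3,E); sL=30, sR=6; mL=18, mR=-3; mL+mR=15 → advance +1; mR−mL=-21 → turn -1·90°
n=6: pose=(5,-3,S); sL=20/3, sR=60/13; mL=220/39, mR=-30/13; mL+mR=10/3 → advance +1; mR−mL=-310/39 → turn -1·90°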